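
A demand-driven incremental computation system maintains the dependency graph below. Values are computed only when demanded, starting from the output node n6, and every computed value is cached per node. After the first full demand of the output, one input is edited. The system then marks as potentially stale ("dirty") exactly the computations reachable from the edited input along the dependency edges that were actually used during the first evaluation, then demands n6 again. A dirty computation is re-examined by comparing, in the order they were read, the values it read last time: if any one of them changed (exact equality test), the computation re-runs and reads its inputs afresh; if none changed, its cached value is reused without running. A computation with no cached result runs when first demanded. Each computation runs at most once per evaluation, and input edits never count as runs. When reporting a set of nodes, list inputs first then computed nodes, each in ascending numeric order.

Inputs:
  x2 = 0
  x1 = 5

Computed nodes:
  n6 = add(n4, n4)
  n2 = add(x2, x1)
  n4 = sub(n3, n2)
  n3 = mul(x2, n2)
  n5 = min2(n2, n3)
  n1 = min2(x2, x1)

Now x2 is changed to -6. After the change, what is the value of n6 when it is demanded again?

New value of n6: 14.

First evaluation (everything demanded from the output):
  n2 = add(0, 5) = 5
  n3 = mul(0, 5) = 0
  n4 = sub(0, 5) = -5
  n6 = add(-5, -5) = -10

Propagation after the edit:
  n2: runs — x2 0->-6; result -1.
  n3: runs — x2 0->-6; n2 5->-1; result 6.
  n4: runs — n3 0->6; n2 5->-1; result 7.
  n6: runs — n4 -5->7; n4 -5->7; result 14.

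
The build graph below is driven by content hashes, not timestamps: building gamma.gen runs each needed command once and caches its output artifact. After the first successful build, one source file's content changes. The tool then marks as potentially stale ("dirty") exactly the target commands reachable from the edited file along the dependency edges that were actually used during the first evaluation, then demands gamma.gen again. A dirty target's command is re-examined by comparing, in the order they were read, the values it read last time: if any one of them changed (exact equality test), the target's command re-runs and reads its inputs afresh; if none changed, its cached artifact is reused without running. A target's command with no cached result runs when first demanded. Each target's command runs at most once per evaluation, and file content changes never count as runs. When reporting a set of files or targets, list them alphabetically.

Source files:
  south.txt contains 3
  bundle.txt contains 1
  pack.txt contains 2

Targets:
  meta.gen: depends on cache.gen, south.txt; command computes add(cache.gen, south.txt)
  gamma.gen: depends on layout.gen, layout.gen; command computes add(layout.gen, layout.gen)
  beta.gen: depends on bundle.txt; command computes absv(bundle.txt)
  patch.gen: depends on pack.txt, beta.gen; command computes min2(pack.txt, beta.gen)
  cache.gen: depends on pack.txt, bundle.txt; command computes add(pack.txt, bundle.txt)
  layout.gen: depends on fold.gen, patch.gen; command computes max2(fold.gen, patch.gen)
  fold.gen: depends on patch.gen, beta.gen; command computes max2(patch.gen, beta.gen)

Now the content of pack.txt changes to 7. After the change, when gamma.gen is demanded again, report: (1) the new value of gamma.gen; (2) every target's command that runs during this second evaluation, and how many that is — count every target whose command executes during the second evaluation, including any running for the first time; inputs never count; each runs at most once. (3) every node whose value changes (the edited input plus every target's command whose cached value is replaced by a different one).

Initial pass — values computed on the first demand:
  beta.gen = absv(1) = 1
  patch.gen = min2(2, 1) = 1
  fold.gen = max2(1, 1) = 1
  layout.gen = max2(1, 1) = 1
  gamma.gen = add(1, 1) = 2

Second demand — change propagation:
  patch.gen: re-runs because pack.txt 2->7; new result 1 (unchanged).
  fold.gen: re-examined; everything it read last time is the same (patch.gen unchanged, beta.gen unchanged) — cache 1 kept, no run.
  layout.gen: re-examined; everything it read last time is the same (fold.gen unchanged, patch.gen unchanged) — cache 1 kept, no run.
  gamma.gen: re-examined; everything it read last time is the same (layout.gen unchanged, layout.gen unchanged) — cache 2 kept, no run.

The important point: patch.gen recomputes to an identical value, and the output ends up unchanged.

gamma.gen now evaluates to 2.
Run set: patch.gen (1 run).
Changed values: pack.txt.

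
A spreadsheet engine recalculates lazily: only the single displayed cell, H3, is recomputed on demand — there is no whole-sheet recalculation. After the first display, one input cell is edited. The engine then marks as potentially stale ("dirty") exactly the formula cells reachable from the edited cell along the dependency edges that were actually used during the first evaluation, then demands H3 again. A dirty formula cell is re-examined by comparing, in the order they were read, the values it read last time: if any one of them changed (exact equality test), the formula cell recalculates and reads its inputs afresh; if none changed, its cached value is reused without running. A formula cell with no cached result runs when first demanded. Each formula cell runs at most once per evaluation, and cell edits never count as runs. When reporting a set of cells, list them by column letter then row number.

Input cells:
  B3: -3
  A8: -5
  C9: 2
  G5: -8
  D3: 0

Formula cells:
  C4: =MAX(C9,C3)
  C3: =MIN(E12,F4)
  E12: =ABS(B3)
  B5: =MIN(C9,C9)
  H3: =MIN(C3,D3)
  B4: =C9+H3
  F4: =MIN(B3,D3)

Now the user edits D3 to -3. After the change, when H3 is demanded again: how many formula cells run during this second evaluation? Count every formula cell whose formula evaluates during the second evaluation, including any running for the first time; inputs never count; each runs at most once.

First evaluation (everything demanded from the output):
  E12 = ABS(-3) = 3
  F4 = MIN(-3, 0) = -3
  C3 = MIN(3, -3) = -3
  H3 = MIN(-3, 0) = -3

Propagation after the edit:
  F4: runs — D3 0->-3; result -3 (same value as before).
  C3: checked — values it read are unchanged (E12 unchanged, F4 unchanged); reused cached -3 without running.
  H3: runs — D3 0->-3; result -3 (same value as before).

Key observation: the cutoff stops propagation at C3 — its inputs' values are unchanged, so it reuses its cache.

Formula cells that run: F4, H3 — 2 in total.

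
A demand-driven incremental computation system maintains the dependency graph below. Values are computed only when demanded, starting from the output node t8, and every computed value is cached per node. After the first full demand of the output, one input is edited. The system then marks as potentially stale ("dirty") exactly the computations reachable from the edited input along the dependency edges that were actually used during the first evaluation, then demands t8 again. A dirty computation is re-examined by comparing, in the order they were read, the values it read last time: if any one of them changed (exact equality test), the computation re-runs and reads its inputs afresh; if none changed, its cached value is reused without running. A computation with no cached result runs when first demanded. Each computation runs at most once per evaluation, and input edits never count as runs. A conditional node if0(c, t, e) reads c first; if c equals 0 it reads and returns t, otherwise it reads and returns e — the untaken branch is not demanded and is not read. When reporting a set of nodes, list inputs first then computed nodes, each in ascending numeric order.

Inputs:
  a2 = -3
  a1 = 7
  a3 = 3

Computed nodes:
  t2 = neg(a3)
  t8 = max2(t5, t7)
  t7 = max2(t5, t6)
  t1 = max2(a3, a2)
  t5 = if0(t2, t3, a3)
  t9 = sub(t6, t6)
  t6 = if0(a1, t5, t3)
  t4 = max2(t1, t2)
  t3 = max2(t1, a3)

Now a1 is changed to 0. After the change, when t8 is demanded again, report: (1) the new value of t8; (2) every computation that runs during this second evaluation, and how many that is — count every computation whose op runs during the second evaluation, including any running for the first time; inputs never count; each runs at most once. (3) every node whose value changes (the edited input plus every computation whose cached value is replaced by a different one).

New value of t8: 3.
Computations that run: t6 — 1 in total.
Values that change: a1.
Key observation: the change is absorbed at t6 — it re-runs but produces the same value, and the output's value is unchanged.

First evaluation (everything demanded from the output):
  t1 = max2(3, -3) = 3
  t2 = neg(3) = -3
  t3 = max2(3, 3) = 3
  t5 = if0(t2=-3 -> else branch a3) = 3
  t6 = if0(a1=7 -> else branch t3) = 3
  t7 = max2(3, 3) = 3
  t8 = max2(3, 3) = 3

Propagation after the edit:
  t6: runs — a1 7->0; result 3 (same value as before).
  t7: checked — values it read are unchanged (t5 unchanged, t6 unchanged); reused cached 3 without running.
  t8: checked — values it read are unchanged (t5 unchanged, t7 unchanged); reused cached 3 without running.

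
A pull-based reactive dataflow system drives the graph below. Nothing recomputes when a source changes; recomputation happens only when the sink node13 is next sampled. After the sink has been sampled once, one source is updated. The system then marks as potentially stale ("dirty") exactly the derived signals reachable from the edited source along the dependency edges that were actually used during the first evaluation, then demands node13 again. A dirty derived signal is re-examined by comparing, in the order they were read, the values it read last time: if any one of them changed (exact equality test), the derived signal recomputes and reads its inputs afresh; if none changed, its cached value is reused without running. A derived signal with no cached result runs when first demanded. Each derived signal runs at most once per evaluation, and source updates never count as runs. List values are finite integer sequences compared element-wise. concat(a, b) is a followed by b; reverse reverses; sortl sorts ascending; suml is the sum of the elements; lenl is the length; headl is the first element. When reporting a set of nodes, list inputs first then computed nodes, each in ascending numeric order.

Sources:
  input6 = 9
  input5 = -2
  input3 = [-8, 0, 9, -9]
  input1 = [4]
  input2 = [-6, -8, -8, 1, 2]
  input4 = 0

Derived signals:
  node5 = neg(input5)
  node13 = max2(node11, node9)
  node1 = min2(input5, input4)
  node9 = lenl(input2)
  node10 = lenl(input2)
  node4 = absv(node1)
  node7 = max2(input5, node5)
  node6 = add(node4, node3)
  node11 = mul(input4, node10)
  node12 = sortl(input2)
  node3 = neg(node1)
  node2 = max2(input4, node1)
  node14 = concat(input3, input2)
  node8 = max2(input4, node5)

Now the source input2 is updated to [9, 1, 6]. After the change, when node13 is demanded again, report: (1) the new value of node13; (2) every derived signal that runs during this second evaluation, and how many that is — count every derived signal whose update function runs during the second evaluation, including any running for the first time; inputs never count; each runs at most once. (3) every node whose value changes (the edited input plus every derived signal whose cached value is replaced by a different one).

New value of node13: 3.
Derived signals that run: node9, node10, node11, node13 — 4 in total.
Values that change: input2, node9, node10, node13.

First evaluation (everything demanded from the output):
  node9 = lenl([-6, -8, -8, 1, 2]) = 5
  node10 = lenl([-6, -8, -8, 1, 2]) = 5
  node11 = mul(0, 5) = 0
  node13 = max2(0, 5) = 5

Propagation after the edit:
  node9: runs — input2 [-6, -8, -8, 1, 2]->[9, 1, 6]; result 3.
  node10: runs — input2 [-6, -8, -8, 1, 2]->[9, 1, 6]; result 3.
  node11: runs — node10 5->3; result 0 (same value as before).
  node13: runs — node9 5->3; result 3.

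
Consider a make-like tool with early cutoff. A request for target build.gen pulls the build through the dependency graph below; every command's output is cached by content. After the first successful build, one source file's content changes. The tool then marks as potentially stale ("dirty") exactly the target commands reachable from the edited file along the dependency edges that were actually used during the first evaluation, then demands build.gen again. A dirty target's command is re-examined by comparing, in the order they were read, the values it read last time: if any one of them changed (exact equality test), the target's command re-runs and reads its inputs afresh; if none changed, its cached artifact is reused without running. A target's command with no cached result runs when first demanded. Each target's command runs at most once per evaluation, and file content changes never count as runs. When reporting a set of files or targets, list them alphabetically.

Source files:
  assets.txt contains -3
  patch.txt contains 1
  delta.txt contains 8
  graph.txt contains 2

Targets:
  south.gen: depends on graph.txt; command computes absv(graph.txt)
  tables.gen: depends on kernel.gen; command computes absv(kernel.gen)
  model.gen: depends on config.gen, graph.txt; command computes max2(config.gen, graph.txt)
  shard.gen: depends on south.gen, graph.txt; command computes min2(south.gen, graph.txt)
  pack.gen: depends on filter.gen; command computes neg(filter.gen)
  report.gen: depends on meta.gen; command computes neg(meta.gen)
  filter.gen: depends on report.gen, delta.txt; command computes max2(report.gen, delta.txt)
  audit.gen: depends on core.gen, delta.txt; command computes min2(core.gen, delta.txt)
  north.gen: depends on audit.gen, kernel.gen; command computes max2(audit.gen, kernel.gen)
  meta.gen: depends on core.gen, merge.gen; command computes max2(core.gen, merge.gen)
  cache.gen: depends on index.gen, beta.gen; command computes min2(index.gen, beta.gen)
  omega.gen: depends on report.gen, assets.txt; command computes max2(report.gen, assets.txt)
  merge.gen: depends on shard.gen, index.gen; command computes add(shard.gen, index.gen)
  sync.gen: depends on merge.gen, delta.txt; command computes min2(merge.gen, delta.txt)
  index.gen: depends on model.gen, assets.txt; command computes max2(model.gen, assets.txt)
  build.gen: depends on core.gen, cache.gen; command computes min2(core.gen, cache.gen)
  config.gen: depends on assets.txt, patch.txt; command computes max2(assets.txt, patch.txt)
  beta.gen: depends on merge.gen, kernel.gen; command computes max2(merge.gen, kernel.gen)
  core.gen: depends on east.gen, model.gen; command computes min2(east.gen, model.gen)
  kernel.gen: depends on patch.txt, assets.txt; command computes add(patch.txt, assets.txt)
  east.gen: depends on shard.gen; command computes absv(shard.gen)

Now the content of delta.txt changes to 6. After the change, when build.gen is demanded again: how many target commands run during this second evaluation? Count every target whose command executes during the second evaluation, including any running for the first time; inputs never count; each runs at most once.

0 target commands run: none.
Note the shortcut — delta.txt feeds only undemanded nodes, so no recomputation happens.

First demand of the output computes:
  config.gen = max2(-3, 1) = 1
  kernel.gen = add(1, -3) = -2
  model.gen = max2(1, 2) = 2
  index.gen = max2(2, -3) = 2
  south.gen = absv(2) = 2
  shard.gen = min2(2, 2) = 2
  east.gen = absv(2) = 2
  core.gen = min2(2, 2) = 2
  merge.gen = add(2, 2) = 4
  beta.gen = max2(4, -2) = 4
  cache.gen = min2(2, 4) = 2
  build.gen = min2(2, 2) = 2

After the edit, cleaning proceeds:
  delta.txt only reaches undemanded nodes; the second demand re-runs nothing.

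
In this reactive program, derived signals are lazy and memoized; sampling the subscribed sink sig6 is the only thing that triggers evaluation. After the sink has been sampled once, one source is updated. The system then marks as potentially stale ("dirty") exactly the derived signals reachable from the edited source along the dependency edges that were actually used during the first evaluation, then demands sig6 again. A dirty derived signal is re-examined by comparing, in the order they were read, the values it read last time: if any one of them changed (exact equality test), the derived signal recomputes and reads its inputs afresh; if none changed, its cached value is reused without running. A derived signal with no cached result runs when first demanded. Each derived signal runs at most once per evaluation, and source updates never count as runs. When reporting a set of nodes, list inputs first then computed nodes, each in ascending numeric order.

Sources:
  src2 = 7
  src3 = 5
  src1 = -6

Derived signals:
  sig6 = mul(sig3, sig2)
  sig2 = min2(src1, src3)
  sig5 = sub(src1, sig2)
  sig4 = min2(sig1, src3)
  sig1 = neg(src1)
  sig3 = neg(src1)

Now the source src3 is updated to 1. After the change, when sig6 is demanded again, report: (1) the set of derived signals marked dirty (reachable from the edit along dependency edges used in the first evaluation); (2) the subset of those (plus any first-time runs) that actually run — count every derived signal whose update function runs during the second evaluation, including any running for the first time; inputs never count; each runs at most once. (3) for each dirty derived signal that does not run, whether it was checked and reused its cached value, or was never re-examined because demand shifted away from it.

The edit dirties: sig2, sig6.
1 derived signals run: sig2.
Cache hits after checking: sig6.
Note the absorption at sig2: it re-runs yet its value is the same, leaving the output's value untouched.

First demand of the output computes:
  sig2 = min2(-6, 5) = -6
  sig3 = neg(-6) = 6
  sig6 = mul(6, -6) = -36

After the edit, cleaning proceeds:
  sig2: a read changed (src3 5->1) — executes, giving -6 — identical to its old value.
  sig6: dirty, but its reads are unchanged (sig3 unchanged, sig2 unchanged); cached -36 stands.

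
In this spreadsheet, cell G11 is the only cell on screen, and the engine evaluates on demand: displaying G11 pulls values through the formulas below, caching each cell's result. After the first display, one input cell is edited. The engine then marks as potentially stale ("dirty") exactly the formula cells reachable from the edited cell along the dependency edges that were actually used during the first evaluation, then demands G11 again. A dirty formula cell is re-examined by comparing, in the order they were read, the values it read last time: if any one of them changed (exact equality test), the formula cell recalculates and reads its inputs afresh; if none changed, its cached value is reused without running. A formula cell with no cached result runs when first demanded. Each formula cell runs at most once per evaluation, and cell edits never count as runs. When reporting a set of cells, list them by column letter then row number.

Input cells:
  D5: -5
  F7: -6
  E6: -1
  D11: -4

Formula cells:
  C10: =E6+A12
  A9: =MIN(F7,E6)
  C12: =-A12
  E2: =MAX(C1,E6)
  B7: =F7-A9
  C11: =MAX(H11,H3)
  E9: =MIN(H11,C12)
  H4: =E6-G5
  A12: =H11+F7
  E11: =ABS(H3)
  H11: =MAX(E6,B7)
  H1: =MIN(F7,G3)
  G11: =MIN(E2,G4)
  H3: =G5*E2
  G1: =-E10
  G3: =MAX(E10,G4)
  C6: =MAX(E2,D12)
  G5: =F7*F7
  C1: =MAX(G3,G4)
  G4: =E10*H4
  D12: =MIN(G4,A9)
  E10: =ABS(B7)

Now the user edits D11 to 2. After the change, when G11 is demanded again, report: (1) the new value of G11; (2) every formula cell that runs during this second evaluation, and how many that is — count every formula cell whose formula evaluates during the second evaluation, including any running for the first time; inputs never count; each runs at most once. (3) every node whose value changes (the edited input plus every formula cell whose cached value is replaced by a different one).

G11 now evaluates to 0.
Run set: none (0 run).
Changed values: D11.
The important point: nothing the output needs ever reads D11, so the edit is invisible to it.

Initial pass — values computed on the first demand:
  A9 = MIN(-6, -1) = -6
  B7 = -6 - -6 = 0
  E10 = ABS(0) = 0
  G5 = -6 * -6 = 36
  H4 = -1 - 36 = -37
  G4 = 0 * -37 = 0
  G3 = MAX(0, 0) = 0
  C1 = MAX(0, 0) = 0
  E2 = MAX(0, -1) = 0
  G11 = MIN(0, 0) = 0

Second demand — change propagation:
  no demanded computation ever read D11, so the edit dirties nothing and nothing runs.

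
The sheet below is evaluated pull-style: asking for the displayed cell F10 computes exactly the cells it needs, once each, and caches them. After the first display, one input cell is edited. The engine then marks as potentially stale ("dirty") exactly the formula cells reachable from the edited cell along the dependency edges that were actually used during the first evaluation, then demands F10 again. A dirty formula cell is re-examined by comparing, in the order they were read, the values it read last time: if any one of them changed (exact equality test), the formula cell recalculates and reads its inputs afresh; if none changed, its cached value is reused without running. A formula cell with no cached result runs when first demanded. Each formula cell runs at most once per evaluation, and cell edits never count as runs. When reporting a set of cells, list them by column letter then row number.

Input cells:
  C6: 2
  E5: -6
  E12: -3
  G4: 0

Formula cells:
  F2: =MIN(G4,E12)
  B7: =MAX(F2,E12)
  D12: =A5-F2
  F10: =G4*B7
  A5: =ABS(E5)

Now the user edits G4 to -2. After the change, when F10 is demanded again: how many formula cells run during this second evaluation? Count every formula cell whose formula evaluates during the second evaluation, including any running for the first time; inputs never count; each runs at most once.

2 formula cells run: F2, F10.
Note where the cutoff bites: B7 is checked, finds nothing changed, and keeps its cache.

First demand of the output computes:
  F2 = MIN(0, -3) = -3
  B7 = MAX(-3, -3) = -3
  F10 = 0 * -3 = 0

After the edit, cleaning proceeds:
  F2: a read changed (G4 0->-2) — executes, giving -3 — identical to its old value.
  B7: dirty, but its reads are unchanged (F2 unchanged, E12 unchanged); cached -3 stands.
  F10: a read changed (G4 0->-2) — executes, giving 6.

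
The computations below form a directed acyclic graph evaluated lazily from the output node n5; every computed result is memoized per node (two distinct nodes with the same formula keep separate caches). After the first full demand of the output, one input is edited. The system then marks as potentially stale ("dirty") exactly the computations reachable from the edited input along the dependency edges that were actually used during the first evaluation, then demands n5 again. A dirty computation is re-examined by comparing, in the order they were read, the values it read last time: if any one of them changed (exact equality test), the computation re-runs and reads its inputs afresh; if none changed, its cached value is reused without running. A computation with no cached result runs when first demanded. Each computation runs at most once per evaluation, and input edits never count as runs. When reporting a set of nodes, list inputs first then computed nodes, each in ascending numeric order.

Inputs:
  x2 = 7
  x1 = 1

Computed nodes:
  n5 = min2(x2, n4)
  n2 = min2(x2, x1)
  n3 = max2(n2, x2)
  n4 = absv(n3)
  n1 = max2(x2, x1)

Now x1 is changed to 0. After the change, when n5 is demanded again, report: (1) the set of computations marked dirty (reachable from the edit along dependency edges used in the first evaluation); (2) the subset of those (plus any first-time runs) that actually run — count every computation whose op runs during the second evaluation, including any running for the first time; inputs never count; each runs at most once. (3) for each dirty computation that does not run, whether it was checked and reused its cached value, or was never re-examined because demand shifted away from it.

First demand of the output computes:
  n2 = min2(7, 1) = 1
  n3 = max2(1, 7) = 7
  n4 = absv(7) = 7
  n5 = min2(7, 7) = 7

After the edit, cleaning proceeds:
  n2: a read changed (x1 1->0) — executes, giving 0.
  n3: a read changed (n2 1->0) — executes, giving 7 — identical to its old value.
  n4: dirty, but its reads are unchanged (n3 unchanged); cached 7 stands.
  n5: dirty, but its reads are unchanged (x2 unchanged, n4 unchanged); cached 7 stands.

Note the absorption at n3: it re-runs yet its value is the same, leaving the output's value untouched.

The edit dirties: n2, n3, n4, n5.
2 computations run: n2, n3.
Cache hits after checking: n4, n5.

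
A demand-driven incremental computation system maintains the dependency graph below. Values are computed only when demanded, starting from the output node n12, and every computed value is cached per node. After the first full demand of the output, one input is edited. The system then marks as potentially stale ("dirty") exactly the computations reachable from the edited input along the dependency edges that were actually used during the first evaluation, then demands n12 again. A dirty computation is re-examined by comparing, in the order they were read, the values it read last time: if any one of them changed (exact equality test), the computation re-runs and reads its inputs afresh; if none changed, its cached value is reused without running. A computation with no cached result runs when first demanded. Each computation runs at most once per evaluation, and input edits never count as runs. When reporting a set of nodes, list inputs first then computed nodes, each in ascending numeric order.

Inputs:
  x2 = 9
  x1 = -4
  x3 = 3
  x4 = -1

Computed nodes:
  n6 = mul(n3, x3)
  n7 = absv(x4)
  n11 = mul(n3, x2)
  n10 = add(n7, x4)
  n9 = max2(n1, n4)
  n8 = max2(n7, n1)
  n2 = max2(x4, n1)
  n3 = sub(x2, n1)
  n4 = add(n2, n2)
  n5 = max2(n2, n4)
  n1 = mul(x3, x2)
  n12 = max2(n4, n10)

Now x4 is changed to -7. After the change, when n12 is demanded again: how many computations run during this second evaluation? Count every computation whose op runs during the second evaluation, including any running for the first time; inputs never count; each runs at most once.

Computations that run: n2, n7, n10 — 3 in total.
Key observation: the cutoff stops propagation at n4 — its inputs' values are unchanged, so it reuses its cache.

First evaluation (everything demanded from the output):
  n1 = mul(3, 9) = 27
  n2 = max2(-1, 27) = 27
  n4 = add(27, 27) = 54
  n7 = absv(-1) = 1
  n10 = add(1, -1) = 0
  n12 = max2(54, 0) = 54

Propagation after the edit:
  n2: runs — x4 -1->-7; result 27 (same value as before).
  n4: checked — values it read are unchanged (n2 unchanged, n2 unchanged); reused cached 54 without running.
  n7: runs — x4 -1->-7; result 7.
  n10: runs — n7 1->7; x4 -1->-7; result 0 (same value as before).
  n12: checked — values it read are unchanged (n4 unchanged, n10 unchanged); reused cached 54 without running.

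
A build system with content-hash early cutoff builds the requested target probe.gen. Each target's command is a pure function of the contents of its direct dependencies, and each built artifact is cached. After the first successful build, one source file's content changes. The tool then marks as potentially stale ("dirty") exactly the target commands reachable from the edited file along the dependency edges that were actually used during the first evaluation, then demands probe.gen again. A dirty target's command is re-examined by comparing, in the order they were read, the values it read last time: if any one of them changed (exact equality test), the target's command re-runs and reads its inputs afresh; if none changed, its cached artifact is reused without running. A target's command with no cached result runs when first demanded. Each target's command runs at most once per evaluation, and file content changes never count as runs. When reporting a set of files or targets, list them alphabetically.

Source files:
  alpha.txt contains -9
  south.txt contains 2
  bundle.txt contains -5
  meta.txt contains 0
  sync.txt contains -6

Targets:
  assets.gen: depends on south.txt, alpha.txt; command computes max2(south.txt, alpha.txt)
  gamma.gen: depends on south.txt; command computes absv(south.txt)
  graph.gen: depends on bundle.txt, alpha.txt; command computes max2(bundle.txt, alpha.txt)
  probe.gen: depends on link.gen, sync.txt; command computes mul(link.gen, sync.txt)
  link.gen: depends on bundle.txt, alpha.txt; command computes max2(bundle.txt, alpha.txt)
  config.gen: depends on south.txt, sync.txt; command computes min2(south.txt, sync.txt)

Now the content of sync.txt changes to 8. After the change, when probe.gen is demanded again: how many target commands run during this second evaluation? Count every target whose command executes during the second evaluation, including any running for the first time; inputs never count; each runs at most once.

First evaluation (everything demanded from the output):
  link.gen = max2(-5, -9) = -5
  probe.gen = mul(-5, -6) = 30

Propagation after the edit:
  probe.gen: runs — sync.txt -6->8; result -40.

Target commands that run: probe.gen — 1 in total.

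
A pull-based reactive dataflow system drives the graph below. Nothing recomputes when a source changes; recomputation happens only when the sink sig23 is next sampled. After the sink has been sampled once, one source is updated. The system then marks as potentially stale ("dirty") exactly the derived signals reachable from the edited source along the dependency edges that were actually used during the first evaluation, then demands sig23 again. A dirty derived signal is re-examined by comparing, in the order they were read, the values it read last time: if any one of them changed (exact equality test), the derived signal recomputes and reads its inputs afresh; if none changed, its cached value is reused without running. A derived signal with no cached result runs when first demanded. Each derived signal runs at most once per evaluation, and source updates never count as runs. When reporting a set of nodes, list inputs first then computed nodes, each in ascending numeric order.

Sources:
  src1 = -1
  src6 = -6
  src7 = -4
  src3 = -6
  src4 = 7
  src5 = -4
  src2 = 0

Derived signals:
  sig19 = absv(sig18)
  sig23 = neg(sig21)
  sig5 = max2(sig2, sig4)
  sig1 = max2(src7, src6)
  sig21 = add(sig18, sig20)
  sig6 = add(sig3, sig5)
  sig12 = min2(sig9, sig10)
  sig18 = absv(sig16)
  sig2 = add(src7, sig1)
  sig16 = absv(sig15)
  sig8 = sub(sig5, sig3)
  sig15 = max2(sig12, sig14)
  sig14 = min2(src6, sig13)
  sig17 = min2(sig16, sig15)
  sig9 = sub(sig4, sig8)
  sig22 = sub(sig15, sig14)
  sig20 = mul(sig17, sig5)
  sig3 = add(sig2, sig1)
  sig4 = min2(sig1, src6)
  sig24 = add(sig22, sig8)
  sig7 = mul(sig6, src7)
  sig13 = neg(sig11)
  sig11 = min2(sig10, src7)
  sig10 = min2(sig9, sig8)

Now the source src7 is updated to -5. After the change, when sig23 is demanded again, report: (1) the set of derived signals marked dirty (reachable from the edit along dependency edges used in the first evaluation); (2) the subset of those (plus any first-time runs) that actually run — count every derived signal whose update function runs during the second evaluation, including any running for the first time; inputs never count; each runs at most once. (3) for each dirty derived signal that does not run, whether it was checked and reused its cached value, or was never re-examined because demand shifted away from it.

First evaluation (everything demanded from the output):
  sig1 = max2(-4, -6) = -4
  sig2 = add(-4, -4) = -8
  sig3 = add(-8, -4) = -12
  sig4 = min2(-4, -6) = -6
  sig5 = max2(-8, -6) = -6
  sig8 = sub(-6, -12) = 6
  sig9 = sub(-6, 6) = -12
  sig10 = min2(-12, 6) = -12
  sig11 = min2(-12, -4) = -12
  sig12 = min2(-12, -12) = -12
  sig13 = neg(-12) = 12
  sig14 = min2(-6, 12) = -6
  sig15 = max2(-12, -6) = -6
  sig16 = absv(-6) = 6
  sig17 = min2(6, -6) = -6
  sig18 = absv(6) = 6
  sig20 = mul(-6, -6) = 36
  sig21 = add(6, 36) = 42
  sig23 = neg(42) = -42

Propagation after the edit:
  sig1: runs — src7 -4->-5; result -5.
  sig2: runs — src7 -4->-5; sig1 -4->-5; result -10.
  sig3: runs — sig2 -8->-10; sig1 -4->-5; result -15.
  sig4: runs — sig1 -4->-5; result -6 (same value as before).
  sig5: runs — sig2 -8->-10; result -6 (same value as before).
  sig8: runs — sig3 -12->-15; result 9.
  sig9: runs — sig8 6->9; result -15.
  sig10: runs — sig9 -12->-15; sig8 6->9; result -15.
  sig11: runs — sig10 -12->-15; src7 -4->-5; result -15.
  sig12: runs — sig9 -12->-15; sig10 -12->-15; result -15.
  sig13: runs — sig11 -12->-15; result 15.
  sig14: runs — sig13 12->15; result -6 (same value as before).
  sig15: runs — sig12 -12->-15; result -6 (same value as before).
  sig16: checked — values it read are unchanged (sig15 unchanged); reused cached 6 without running.
  sig17: checked — values it read are unchanged (sig16 unchanged, sig15 unchanged); reused cached -6 without running.
  sig18: checked — values it read are unchanged (sig16 unchanged); reused cached 6 without running.
  sig20: checked — values it read are unchanged (sig17 unchanged, sig5 unchanged); reused cached 36 without running.
  sig21: checked — values it read are unchanged (sig18 unchanged, sig20 unchanged); reused cached 42 without running.
  sig23: checked — values it read are unchanged (sig21 unchanged); reused cached -42 without running.

Key observation: the cutoff stops propagation at sig16 — its inputs' values are unchanged, so it reuses its cache.

Marked dirty: sig1, sig2, sig3, sig4, sig5, sig8, sig9, sig10, sig11, sig12, sig13, sig14, sig15, sig16, sig17, sig18, sig20, sig21, sig23.
Derived signals that run: sig1, sig2, sig3, sig4, sig5, sig8, sig9, sig10, sig11, sig12, sig13, sig14, sig15 — 13 in total.
Checked but reused from cache: sig16, sig17, sig18, sig20, sig21, sig23.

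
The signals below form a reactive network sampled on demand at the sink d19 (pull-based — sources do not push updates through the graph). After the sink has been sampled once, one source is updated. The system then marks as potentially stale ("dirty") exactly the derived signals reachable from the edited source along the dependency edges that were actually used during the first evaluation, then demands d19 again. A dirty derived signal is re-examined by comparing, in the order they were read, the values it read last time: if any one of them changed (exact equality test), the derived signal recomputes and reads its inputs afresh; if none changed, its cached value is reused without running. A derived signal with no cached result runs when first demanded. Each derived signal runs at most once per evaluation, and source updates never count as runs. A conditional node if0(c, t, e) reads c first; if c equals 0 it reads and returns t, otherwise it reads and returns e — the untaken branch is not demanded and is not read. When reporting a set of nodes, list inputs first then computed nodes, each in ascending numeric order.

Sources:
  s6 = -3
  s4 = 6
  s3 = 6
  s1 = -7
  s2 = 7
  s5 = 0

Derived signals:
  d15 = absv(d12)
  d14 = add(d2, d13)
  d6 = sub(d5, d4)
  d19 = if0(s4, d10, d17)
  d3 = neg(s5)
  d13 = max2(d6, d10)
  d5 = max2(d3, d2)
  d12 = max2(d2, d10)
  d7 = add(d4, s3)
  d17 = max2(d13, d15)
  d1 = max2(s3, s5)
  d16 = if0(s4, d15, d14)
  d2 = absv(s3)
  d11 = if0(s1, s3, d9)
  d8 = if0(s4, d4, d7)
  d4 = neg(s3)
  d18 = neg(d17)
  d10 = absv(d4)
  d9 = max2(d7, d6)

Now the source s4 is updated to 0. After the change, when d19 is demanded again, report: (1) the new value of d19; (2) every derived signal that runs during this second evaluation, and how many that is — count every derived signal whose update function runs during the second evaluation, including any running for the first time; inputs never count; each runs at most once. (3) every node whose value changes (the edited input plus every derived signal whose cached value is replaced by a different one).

Initial pass — values computed on the first demand:
  d2 = absv(6) = 6
  d3 = neg(0) = 0
  d4 = neg(6) = -6
  d5 = max2(0, 6) = 6
  d6 = sub(6, -6) = 12
  d10 = absv(-6) = 6
  d12 = max2(6, 6) = 6
  d13 = max2(12, 6) = 12
  d15 = absv(6) = 6
  d17 = max2(12, 6) = 12
  d19 = if0(s4=6 -> else branch d17) = 12

Second demand — change propagation:
  d19: re-runs because s4 6->0; new result 6.

d19 now evaluates to 6.
Run set: d19 (1 run).
Changed values: s4, d19.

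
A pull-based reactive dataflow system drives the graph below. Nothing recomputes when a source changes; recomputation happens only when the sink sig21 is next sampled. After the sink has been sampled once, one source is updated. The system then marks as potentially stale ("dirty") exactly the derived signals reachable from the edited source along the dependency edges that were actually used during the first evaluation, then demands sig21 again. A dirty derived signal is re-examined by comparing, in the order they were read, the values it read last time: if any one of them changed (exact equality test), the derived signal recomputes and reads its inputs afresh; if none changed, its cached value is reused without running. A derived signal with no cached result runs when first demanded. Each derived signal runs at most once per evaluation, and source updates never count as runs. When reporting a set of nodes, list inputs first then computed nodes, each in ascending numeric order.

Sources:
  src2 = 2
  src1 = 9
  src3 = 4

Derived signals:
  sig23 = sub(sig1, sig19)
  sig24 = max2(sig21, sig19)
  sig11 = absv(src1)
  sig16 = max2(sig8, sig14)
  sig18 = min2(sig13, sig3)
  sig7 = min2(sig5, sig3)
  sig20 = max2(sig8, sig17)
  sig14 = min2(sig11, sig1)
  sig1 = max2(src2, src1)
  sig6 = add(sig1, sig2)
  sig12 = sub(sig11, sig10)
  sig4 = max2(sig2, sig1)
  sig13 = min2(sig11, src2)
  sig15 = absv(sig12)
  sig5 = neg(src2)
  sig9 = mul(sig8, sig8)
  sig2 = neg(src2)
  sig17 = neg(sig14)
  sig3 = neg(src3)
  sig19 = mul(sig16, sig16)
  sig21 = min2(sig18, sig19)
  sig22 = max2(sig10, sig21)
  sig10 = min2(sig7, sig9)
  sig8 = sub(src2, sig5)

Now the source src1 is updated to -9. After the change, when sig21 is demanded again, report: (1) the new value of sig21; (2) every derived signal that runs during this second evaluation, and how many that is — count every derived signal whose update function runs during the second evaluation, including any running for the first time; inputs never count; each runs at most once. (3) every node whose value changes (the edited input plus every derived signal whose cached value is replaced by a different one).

First evaluation (everything demanded from the output):
  sig1 = max2(2, 9) = 9
  sig3 = neg(4) = -4
  sig5 = neg(2) = -2
  sig8 = sub(2, -2) = 4
  sig11 = absv(9) = 9
  sig13 = min2(9, 2) = 2
  sig14 = min2(9, 9) = 9
  sig16 = max2(4, 9) = 9
  sig18 = min2(2, -4) = -4
  sig19 = mul(9, 9) = 81
  sig21 = min2(-4, 81) = -4

Propagation after the edit:
  sig1: runs — src1 9->-9; result 2.
  sig11: runs — src1 9->-9; result 9 (same value as before).
  sig13: checked — values it read are unchanged (sig11 unchanged, src2 unchanged); reused cached 2 without running.
  sig14: runs — sig1 9->2; result 2.
  sig16: runs — sig14 9->2; result 4.
  sig18: checked — values it read are unchanged (sig13 unchanged, sig3 unchanged); reused cached -4 without running.
  sig19: runs — sig16 9->4; sig16 9->4; result 16.
  sig21: runs — sig19 81->16; result -4 (same value as before).

Key observation: the cutoff stops propagation at sig13 — its inputs' values are unchanged, so it reuses its cache.

New value of sig21: -4.
Derived signals that run: sig1, sig11, sig14, sig16, sig19, sig21 — 6 in total.
Values that change: src1, sig1, sig14, sig16, sig19.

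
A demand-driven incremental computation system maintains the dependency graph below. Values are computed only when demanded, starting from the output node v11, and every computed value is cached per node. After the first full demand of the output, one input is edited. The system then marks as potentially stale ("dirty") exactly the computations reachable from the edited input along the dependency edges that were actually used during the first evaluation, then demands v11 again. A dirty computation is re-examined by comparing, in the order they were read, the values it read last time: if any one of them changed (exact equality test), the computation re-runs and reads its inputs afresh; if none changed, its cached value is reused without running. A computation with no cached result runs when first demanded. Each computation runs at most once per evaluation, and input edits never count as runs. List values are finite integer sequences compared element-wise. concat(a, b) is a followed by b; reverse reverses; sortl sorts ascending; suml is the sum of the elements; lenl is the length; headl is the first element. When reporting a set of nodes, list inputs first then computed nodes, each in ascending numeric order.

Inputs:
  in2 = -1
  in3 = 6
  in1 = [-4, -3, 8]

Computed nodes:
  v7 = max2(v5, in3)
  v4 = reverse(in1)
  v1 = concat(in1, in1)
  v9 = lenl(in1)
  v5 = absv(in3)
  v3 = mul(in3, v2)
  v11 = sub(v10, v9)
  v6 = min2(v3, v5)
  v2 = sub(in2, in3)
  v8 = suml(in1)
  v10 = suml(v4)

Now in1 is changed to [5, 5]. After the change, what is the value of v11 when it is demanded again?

New value of v11: 8.

First evaluation (everything demanded from the output):
  v4 = reverse([-4, -3, 8]) = [8, -3, -4]
  v9 = lenl([-4, -3, 8]) = 3
  v10 = suml([8, -3, -4]) = 1
  v11 = sub(1, 3) = -2

Propagation after the edit:
  v4: runs — in1 [-4, -3, 8]->[5, 5]; result [5, 5].
  v9: runs — in1 [-4, -3, 8]->[5, 5]; result 2.
  v10: runs — v4 [8, -3, -4]->[5, 5]; result 10.
  v11: runs — v10 1->10; v9 3->2; result 8.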